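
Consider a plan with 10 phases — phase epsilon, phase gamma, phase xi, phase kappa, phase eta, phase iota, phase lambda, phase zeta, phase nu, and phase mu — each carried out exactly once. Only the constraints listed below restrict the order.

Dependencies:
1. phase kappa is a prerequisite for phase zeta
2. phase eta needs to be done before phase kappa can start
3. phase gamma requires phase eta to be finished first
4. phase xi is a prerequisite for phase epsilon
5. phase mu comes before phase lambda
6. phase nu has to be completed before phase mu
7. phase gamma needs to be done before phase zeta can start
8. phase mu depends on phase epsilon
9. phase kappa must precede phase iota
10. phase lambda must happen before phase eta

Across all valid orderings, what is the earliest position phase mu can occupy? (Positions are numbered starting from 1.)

4

Every phase that must precede phase mu has to come before it. Tracing all chains that end at phase mu, those phases are: phase epsilon, phase xi, phase nu — 3 in total.
With 3 mandatory predecessors, the earliest phase mu can sit is position 3+1 = 4, and placing just those 3 first achieves it.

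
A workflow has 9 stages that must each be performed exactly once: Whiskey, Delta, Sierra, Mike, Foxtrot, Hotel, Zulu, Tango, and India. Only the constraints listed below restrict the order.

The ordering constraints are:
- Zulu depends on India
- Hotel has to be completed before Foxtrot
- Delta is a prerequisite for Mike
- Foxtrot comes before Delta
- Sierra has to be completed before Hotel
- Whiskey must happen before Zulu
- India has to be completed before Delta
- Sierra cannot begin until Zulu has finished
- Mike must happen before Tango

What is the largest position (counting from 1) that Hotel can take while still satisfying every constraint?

5

Every stage that must follow Hotel has to come after it. Tracing all chains starting from Hotel, those stages are: Delta, Mike, Foxtrot, Tango — 4 in total.
With 4 mandatory successors out of 9 stages total, the latest slot for Hotel is 9−4 = 5, and it's reachable by doing all non-successors before Hotel.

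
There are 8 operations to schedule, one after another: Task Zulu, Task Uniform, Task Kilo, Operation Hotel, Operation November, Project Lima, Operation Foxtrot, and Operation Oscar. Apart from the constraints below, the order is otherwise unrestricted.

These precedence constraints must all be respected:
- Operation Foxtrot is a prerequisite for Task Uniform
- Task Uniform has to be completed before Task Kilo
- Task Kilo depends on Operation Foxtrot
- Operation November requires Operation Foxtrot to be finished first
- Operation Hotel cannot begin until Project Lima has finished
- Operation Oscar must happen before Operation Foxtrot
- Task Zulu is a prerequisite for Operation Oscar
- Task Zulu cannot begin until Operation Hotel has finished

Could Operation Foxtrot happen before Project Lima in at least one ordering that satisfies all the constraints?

No

There is a dependency chain Project Lima → Operation Hotel → Task Zulu → Operation Oscar → Operation Foxtrot, so Operation Foxtrot always comes after Project Lima.
So no valid ordering can have Operation Foxtrot before Project Lima.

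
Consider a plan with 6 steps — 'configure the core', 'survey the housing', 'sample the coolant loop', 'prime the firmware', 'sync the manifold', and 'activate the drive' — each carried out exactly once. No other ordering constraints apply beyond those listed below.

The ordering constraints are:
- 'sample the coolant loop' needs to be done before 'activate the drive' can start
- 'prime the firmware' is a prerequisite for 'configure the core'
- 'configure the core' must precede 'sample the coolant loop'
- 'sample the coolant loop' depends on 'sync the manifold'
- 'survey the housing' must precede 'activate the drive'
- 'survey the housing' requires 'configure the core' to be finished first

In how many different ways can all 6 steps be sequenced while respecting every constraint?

7

The steps with no prerequisites are 'prime the firmware', 'sync the manifold'; any of them can be placed first.
Counting all ways to extend the partial order to a total order gives 7.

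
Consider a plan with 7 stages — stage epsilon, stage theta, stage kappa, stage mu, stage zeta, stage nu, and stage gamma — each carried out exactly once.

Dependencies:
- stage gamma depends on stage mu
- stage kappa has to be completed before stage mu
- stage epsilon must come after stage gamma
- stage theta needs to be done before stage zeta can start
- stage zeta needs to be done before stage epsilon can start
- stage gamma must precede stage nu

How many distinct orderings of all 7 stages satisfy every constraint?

2 stages have no prerequisites (stage theta, stage kappa), so any of them could come first.
Systematically extending each partial ordering one stage at a time and counting, there are 25 complete orderings.

25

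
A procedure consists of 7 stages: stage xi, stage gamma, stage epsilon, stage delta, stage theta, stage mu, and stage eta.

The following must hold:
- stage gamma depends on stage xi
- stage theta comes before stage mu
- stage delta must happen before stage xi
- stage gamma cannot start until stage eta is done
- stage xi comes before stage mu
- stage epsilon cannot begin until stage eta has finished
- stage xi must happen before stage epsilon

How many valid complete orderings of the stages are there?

The stages with no prerequisites are stage delta, stage theta, stage eta; any of them can be placed first.
Enumerating by repeatedly choosing an available stage (one whose prerequisites are all placed) gives 96 distinct complete orderings.

96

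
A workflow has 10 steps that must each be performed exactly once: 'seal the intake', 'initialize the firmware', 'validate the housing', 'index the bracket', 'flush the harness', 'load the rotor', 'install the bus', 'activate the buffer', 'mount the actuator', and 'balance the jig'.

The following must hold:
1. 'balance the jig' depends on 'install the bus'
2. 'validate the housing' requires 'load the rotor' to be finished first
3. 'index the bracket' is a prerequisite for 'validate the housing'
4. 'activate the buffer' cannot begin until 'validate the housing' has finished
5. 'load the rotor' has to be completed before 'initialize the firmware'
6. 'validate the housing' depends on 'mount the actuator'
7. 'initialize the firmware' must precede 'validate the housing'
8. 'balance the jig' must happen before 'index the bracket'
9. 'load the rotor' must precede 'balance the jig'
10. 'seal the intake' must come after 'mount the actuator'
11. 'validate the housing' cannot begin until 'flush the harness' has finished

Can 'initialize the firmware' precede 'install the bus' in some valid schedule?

No chain of constraints runs from 'install the bus' to 'initialize the firmware', so 'install the bus' is not required to come first.
So a valid ordering placing 'initialize the firmware' earlier than 'install the bus' exists.

Yes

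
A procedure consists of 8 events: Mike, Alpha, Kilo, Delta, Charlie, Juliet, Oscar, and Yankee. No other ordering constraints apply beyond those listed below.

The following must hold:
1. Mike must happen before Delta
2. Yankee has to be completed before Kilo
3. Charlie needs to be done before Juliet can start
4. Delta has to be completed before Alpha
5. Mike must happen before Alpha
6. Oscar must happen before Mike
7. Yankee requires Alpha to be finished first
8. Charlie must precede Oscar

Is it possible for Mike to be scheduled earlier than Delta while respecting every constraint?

Mike is actually forced before Delta by the constraints, so certainly some valid ordering has Mike first.

Yes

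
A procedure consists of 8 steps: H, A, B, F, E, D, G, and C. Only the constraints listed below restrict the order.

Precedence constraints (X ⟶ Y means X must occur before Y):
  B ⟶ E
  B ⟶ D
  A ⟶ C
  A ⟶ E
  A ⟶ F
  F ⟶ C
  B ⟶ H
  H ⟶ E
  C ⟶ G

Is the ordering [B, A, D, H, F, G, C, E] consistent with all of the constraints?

The sequence places G ahead of C.
But one of the constraints requires C before G, so this ordering violates it.

No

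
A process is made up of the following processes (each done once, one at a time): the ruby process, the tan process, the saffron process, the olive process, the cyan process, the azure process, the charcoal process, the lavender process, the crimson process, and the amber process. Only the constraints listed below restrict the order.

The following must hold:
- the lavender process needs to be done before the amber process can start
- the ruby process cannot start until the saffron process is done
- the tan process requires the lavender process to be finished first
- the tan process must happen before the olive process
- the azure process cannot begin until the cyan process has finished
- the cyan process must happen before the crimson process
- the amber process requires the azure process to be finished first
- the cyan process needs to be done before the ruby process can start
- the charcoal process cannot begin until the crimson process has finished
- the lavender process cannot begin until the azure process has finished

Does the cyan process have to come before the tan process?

Yes

There is a constraint chain the cyan process → the azure process → the lavender process → the tan process.
So the cyan process must precede the tan process in any valid ordering.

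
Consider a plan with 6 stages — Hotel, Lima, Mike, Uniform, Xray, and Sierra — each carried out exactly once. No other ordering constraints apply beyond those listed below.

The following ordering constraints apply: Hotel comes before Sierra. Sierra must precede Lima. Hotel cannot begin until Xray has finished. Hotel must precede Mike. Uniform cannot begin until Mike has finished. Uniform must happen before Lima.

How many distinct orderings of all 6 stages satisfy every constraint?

Xray is the only stage with nothing required before it, so every ordering starts there.
Systematically extending each partial ordering one stage at a time and counting, there are 3 complete orderings.

3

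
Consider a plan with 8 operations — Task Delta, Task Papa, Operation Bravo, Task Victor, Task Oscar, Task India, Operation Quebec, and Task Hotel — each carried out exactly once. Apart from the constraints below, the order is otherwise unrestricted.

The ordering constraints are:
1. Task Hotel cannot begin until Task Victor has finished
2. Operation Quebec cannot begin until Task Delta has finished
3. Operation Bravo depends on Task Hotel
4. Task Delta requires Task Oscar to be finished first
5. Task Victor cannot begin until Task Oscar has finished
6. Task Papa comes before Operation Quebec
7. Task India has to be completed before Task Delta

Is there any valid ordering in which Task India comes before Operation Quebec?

Every valid ordering already has Task India before Operation Quebec (the constraints require it), so in particular at least one does.

Yes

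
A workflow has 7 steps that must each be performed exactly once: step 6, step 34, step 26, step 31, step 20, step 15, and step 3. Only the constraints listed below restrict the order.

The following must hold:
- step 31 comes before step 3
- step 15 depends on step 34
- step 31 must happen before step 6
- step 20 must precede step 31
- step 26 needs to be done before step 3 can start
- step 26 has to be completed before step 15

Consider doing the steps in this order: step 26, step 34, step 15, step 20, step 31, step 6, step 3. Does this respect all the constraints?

Going through the constraints one by one, each required predecessor appears earlier in the sequence than its dependent — e.g. step 26 (position 1) is before step 3 (position 7), as required.

Yes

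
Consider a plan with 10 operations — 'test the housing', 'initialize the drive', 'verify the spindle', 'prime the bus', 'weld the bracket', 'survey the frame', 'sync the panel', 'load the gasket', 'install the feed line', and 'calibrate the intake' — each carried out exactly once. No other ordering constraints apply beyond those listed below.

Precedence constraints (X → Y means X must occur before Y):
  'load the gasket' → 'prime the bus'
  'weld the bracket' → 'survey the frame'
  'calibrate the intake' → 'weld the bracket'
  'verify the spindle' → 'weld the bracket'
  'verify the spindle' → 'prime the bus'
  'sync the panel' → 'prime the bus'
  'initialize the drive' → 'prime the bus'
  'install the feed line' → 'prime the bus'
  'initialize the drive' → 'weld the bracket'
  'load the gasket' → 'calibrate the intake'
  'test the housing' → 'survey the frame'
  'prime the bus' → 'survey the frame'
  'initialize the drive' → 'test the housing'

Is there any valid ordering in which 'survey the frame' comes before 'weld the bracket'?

There is a dependency chain 'weld the bracket' → 'survey the frame', so 'survey the frame' always comes after 'weld the bracket'.
So no valid ordering can have 'survey the frame' before 'weld the bracket'.

No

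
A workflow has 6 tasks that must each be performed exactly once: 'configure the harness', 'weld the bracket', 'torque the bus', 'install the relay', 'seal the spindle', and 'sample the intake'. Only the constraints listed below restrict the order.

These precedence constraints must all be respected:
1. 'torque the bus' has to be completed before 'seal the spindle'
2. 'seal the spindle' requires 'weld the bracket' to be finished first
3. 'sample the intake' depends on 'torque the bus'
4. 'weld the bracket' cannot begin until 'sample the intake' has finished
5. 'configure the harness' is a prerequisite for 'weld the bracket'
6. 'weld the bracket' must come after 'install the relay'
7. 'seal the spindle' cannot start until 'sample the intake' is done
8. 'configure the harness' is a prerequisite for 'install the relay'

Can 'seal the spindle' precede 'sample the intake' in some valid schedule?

No

There is a dependency chain 'sample the intake' → 'seal the spindle', so 'seal the spindle' always comes after 'sample the intake'.
So no valid ordering can have 'seal the spindle' before 'sample the intake'.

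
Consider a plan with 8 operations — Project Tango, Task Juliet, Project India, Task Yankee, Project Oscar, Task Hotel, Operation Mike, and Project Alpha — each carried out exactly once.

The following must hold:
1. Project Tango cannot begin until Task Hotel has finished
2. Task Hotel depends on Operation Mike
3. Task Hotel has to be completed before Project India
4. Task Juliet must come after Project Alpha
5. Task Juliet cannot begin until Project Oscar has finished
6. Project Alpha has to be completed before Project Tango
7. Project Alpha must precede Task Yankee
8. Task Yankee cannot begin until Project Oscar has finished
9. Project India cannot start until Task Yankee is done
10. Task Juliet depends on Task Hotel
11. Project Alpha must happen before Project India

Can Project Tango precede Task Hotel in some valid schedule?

Following Task Hotel → Project Tango, Task Hotel must precede Project Tango in every valid ordering.
Hence Project Tango can never be scheduled before Task Hotel.

No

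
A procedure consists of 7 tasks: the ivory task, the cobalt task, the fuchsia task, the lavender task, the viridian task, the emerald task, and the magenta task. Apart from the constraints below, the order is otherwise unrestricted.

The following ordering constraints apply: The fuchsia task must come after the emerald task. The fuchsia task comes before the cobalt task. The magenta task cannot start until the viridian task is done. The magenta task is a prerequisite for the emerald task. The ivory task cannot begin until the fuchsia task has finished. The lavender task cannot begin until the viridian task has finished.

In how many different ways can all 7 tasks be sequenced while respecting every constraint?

The viridian task is the only task with nothing required before it, so every ordering starts there.
Counting all ways to extend the partial order to a total order gives 12.

12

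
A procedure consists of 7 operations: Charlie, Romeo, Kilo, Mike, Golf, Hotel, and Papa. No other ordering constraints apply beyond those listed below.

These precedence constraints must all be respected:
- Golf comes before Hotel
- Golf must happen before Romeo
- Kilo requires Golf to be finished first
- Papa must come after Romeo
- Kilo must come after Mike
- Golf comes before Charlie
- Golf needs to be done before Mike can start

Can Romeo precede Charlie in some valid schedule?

The constraints leave Romeo and Charlie unordered relative to each other; nothing requires Charlie earlier.
That means at least one valid schedule has Romeo before Charlie.

Yes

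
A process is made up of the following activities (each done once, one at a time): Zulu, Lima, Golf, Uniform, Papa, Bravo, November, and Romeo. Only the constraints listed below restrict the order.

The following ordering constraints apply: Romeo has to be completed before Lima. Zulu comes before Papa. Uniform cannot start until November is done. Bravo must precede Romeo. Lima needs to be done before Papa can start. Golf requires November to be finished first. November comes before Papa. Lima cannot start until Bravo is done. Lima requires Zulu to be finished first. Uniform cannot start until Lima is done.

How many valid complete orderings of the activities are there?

150

The activities with no prerequisites are Zulu, Bravo, November; any of them can be placed first.
Systematically extending each partial ordering one activity at a time and counting, there are 150 complete orderings.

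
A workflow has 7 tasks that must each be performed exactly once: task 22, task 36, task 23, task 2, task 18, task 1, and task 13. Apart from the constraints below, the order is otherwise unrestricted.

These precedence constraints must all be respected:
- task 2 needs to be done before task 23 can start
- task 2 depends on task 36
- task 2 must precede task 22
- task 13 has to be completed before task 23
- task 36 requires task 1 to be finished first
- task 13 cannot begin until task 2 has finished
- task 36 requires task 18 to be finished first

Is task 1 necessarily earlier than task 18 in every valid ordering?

Task 1 and task 18 are not related by any chain of constraints.
There exist valid orderings with task 18 before task 1, so task 1 is not required to come first.

No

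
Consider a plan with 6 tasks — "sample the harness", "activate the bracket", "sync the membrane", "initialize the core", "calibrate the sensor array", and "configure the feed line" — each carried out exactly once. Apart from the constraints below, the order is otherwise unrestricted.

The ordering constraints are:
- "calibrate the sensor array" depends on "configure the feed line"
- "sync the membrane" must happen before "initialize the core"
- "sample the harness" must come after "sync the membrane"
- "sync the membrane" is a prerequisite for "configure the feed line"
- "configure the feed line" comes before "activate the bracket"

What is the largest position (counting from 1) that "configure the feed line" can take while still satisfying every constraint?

4

The tasks that are forced after "configure the feed line", directly or by a chain of constraints, are "activate the bracket", "calibrate the sensor array". That's 2 tasks.
So at least 2 tasks follow "configure the feed line", putting "configure the feed line" no later than position 4. That position is achievable by scheduling everything else first.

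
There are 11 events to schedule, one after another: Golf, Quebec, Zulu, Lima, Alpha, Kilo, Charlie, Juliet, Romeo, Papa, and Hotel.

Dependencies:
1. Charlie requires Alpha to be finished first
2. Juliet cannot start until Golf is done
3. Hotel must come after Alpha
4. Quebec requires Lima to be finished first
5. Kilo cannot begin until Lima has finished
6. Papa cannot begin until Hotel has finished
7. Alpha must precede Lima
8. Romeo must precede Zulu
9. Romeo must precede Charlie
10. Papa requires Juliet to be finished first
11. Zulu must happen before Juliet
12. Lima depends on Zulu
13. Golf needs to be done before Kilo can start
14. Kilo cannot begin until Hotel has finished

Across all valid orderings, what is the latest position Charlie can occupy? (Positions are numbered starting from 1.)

No constraint forces any event after Charlie, so it can be placed last, in position 11.

11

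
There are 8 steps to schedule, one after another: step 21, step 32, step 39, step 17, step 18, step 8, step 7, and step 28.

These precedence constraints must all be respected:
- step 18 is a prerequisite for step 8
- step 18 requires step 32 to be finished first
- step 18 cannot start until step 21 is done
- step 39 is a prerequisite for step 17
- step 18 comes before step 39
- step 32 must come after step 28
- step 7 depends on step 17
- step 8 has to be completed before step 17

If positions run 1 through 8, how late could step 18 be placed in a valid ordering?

Every step that must follow step 18 has to come after it. Tracing all chains starting from step 18, those steps are: step 39, step 17, step 8, step 7 — 4 in total.
So at least 4 steps follow step 18, putting step 18 no later than position 4. That position is achievable by scheduling everything else first.

4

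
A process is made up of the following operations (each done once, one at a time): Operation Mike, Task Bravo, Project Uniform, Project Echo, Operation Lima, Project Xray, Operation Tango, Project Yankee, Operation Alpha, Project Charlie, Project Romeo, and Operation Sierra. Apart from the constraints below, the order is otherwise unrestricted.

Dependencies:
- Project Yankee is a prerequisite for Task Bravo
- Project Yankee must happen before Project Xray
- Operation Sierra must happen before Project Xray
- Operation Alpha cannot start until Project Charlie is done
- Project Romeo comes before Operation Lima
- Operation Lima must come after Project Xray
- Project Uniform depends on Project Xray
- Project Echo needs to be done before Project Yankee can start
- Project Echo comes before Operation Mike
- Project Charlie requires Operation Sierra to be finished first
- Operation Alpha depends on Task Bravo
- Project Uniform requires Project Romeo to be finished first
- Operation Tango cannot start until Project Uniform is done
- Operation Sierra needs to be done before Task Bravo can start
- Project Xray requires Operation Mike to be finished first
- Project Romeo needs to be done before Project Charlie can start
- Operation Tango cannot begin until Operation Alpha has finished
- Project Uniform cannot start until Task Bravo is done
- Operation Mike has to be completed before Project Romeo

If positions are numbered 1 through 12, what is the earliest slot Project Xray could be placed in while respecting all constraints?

The operations that are forced before Project Xray, directly or transitively, are Operation Mike, Project Echo, Project Yankee, Operation Sierra. That's 4 operations.
With 4 mandatory predecessors, the earliest Project Xray can sit is position 4+1 = 5, and placing just those 4 first achieves it.

5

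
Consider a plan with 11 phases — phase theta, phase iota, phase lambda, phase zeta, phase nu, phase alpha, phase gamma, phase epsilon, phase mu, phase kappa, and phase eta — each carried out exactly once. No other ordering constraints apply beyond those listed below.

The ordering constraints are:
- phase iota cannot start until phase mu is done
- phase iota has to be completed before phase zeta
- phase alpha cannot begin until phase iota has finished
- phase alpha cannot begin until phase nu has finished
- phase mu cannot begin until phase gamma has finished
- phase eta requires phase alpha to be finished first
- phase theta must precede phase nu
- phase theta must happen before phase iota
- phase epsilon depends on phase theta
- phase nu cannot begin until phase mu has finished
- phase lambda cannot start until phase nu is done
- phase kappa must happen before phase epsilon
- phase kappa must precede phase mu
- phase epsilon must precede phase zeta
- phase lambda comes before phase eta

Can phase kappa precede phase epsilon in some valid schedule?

Yes

Phase kappa is actually forced before phase epsilon by the constraints, so certainly some valid ordering has phase kappa first.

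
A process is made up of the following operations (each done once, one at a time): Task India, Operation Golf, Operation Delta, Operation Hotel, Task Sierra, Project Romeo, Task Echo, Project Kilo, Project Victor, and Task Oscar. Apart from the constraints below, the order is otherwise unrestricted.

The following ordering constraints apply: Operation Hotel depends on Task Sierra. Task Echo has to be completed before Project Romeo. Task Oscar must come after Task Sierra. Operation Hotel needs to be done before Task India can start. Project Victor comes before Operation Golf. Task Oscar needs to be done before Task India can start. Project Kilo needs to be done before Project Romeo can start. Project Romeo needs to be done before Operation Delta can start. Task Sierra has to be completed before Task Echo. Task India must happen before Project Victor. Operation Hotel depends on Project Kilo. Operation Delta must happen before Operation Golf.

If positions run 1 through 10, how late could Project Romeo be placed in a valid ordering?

8

Every operation that must follow Project Romeo has to come after it. Tracing all chains starting from Project Romeo, those operations are: Operation Golf, Operation Delta — 2 in total.
With 2 mandatory successors out of 10 operations total, the latest slot for Project Romeo is 10−2 = 8, and it's reachable by doing all non-successors before Project Romeo.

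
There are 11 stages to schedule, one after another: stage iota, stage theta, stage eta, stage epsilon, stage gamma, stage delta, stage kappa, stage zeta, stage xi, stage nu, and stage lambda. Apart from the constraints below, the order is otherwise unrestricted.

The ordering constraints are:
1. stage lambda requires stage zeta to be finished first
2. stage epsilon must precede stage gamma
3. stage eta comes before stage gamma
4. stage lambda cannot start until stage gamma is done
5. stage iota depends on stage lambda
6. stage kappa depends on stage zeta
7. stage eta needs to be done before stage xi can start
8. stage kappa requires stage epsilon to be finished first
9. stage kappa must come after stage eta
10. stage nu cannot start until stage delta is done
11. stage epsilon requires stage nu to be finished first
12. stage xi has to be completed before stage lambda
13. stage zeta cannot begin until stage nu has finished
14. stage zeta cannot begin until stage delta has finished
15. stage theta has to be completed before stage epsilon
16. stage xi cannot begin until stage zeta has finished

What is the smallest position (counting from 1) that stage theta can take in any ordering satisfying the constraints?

1

No constraint forces any other stage before stage theta, so it can be placed first.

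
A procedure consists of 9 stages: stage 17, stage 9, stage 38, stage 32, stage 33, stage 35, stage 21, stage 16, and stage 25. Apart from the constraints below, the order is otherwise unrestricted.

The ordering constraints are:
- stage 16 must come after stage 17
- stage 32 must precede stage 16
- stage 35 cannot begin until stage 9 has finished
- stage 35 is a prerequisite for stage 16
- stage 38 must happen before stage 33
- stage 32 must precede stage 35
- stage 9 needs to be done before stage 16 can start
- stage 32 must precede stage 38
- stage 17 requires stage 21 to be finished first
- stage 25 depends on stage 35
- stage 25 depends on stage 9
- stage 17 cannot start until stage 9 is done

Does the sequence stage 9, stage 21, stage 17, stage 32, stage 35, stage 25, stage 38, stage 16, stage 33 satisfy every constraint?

Yes

Going through the constraints one by one, each required predecessor appears earlier in the sequence than its dependent — e.g. stage 9 (position 1) is before stage 16 (position 8), as required.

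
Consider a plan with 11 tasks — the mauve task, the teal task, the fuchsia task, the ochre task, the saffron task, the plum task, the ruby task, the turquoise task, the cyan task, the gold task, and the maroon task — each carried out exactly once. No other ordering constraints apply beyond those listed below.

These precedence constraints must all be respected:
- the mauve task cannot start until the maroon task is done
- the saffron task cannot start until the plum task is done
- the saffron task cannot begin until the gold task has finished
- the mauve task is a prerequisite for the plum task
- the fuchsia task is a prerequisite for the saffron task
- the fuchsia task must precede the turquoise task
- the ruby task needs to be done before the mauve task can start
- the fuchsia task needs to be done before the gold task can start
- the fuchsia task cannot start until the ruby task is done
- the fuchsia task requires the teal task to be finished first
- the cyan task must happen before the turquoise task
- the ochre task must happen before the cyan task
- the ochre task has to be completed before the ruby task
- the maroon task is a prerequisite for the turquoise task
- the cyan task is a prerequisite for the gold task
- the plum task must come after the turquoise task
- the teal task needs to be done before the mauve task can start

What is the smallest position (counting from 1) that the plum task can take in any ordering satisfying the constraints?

The tasks that are forced before the plum task, directly or transitively, are the mauve task, the teal task, the fuchsia task, the ochre task, the ruby task, the turquoise task, the cyan task, the maroon task. That's 8 tasks.
With 8 mandatory predecessors, the earliest the plum task can sit is position 8+1 = 9, and placing just those 8 first achieves it.

9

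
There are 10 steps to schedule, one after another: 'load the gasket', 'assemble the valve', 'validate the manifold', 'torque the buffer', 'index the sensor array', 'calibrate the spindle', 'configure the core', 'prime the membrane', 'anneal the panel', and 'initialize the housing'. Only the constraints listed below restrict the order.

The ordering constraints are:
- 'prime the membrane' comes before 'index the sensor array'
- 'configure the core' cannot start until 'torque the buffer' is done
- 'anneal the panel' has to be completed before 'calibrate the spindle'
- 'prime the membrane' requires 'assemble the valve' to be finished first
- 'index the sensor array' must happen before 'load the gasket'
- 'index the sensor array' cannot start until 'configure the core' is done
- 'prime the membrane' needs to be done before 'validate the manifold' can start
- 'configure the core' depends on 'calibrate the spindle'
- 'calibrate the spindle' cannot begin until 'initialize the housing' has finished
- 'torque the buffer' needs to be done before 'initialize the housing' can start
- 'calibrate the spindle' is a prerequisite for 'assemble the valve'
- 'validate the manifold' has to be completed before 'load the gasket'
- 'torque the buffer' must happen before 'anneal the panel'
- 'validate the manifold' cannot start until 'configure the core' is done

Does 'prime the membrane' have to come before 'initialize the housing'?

The constraints actually force 'initialize the housing' before 'prime the membrane' (via 'initialize the housing' → 'calibrate the spindle' → 'assemble the valve' → 'prime the membrane'), not the other way around.
So 'prime the membrane' does not have to come before 'initialize the housing' — it cannot.

No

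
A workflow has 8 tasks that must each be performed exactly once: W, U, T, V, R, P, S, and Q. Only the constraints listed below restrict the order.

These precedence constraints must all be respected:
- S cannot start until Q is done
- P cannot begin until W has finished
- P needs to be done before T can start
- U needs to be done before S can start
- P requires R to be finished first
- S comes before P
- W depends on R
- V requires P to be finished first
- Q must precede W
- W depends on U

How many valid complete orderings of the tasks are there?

The tasks with no prerequisites are U, R, Q; any of them can be placed first.
Enumerating by repeatedly choosing an available task (one whose prerequisites are all placed) gives 28 distinct complete orderings.

28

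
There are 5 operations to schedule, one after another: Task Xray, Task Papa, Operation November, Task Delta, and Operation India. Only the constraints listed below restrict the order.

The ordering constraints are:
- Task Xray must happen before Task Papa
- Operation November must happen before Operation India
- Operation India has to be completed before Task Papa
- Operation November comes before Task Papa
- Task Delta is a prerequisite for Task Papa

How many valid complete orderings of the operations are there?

The operations with no prerequisites are Task Xray, Operation November, Task Delta; any of them can be placed first.
Enumerating by repeatedly choosing an available operation (one whose prerequisites are all placed) gives 12 distinct complete orderings.

12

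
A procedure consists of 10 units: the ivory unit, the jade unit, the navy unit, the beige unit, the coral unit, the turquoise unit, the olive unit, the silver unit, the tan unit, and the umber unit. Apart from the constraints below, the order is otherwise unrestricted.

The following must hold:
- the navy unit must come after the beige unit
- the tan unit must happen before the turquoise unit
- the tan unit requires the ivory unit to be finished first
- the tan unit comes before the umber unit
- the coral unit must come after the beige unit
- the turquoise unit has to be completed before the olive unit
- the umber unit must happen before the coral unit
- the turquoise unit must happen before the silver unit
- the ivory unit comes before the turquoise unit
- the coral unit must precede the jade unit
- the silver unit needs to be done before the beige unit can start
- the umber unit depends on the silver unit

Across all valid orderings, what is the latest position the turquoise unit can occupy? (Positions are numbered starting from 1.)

3

Every unit that must follow the turquoise unit has to come after it. Tracing all chains starting from the turquoise unit, those units are: the jade unit, the navy unit, the beige unit, the coral unit, the olive unit, the silver unit, the umber unit — 7 in total.
So at least 7 units follow the turquoise unit, putting the turquoise unit no later than position 3. That position is achievable by scheduling everything else first.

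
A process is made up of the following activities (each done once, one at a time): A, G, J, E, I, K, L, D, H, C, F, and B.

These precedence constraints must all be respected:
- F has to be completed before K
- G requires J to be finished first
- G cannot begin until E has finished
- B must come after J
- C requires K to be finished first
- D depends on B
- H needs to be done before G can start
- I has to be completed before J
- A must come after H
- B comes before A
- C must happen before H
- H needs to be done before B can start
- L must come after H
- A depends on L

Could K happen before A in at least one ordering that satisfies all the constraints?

Every valid ordering already has K before A (the constraints require it), so in particular at least one does.

Yes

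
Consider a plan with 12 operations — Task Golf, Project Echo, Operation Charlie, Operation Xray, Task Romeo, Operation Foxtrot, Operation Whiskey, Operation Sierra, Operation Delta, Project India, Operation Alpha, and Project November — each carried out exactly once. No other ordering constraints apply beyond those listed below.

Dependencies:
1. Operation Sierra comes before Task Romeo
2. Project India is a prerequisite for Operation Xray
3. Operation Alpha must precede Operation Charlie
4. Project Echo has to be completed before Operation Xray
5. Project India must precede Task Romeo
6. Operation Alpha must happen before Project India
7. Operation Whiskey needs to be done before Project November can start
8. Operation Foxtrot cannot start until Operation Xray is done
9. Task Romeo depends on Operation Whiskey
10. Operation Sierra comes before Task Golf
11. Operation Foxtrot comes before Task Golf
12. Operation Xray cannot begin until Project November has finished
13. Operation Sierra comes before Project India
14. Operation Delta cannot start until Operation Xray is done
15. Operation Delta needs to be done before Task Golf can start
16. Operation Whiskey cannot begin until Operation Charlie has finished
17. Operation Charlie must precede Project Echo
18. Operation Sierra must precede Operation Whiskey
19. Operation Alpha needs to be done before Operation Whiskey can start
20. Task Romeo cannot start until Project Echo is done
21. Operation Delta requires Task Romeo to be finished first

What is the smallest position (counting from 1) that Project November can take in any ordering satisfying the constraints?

5

Every operation that must precede Project November has to come before it. Tracing all chains that end at Project November, those operations are: Operation Charlie, Operation Whiskey, Operation Sierra, Operation Alpha — 4 in total.
So at minimum 4 operations come before Project November, putting Project November no earlier than position 5. That position is achievable by scheduling exactly those predecessors first.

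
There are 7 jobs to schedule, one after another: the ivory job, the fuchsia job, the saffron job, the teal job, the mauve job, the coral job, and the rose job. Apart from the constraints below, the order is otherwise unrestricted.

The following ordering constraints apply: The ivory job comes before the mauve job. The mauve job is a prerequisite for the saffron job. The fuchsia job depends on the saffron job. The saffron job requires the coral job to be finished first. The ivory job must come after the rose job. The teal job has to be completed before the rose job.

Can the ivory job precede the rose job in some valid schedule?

No

There is a dependency chain the rose job → the ivory job, so the ivory job always comes after the rose job.
So no valid ordering can have the ivory job before the rose job.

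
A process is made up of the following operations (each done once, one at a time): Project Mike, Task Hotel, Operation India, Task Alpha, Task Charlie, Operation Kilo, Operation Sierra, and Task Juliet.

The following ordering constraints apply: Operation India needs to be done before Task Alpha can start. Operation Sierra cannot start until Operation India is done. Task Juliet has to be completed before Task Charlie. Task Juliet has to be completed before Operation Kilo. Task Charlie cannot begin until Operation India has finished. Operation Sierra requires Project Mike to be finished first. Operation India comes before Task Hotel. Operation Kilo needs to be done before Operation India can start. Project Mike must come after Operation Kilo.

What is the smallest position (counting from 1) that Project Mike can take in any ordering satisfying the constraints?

The operations that are forced before Project Mike, directly or transitively, are Operation Kilo, Task Juliet. That's 2 operations.
With 2 mandatory predecessors, the earliest Project Mike can sit is position 2+1 = 3, and placing just those 2 first achieves it.

3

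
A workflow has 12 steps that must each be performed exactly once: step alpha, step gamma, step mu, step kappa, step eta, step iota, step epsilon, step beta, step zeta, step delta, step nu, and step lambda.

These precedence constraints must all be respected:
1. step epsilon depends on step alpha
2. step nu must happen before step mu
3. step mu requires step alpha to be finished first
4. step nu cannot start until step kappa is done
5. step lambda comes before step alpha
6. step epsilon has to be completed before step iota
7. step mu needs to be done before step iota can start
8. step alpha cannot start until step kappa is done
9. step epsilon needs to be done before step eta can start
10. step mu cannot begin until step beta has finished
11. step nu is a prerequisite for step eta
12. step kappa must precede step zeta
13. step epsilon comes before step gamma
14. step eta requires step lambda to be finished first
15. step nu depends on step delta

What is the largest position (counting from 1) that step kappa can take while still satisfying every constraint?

4

Every step that must follow step kappa has to come after it. Tracing all chains starting from step kappa, those steps are: step alpha, step gamma, step mu, step eta, step iota, step epsilon, step zeta, step nu — 8 in total.
With 8 mandatory successors out of 12 steps total, the latest slot for step kappa is 12−8 = 4, and it's reachable by doing all non-successors before step kappa.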